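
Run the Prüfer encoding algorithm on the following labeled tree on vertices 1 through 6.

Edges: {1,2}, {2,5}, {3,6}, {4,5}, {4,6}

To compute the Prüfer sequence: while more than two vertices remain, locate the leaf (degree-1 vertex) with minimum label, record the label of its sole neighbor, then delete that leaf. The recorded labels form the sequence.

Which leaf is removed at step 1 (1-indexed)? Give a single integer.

Answer: 1

Derivation:
Step 1: current leaves = {1,3}. Remove leaf 1 (neighbor: 2).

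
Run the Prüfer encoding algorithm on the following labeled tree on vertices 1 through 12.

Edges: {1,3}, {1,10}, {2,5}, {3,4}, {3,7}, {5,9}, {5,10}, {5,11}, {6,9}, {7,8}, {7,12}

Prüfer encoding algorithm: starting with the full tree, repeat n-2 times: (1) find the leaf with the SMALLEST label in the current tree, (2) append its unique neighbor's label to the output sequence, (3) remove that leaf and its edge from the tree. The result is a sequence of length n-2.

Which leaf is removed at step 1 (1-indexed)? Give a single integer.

Step 1: current leaves = {2,4,6,8,11,12}. Remove leaf 2 (neighbor: 5).

Answer: 2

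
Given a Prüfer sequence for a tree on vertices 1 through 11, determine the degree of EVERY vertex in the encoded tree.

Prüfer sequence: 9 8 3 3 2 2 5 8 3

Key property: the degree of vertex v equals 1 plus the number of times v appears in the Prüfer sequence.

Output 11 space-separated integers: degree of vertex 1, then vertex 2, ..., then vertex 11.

Answer: 1 3 4 1 2 1 1 3 2 1 1

Derivation:
p_1 = 9: count[9] becomes 1
p_2 = 8: count[8] becomes 1
p_3 = 3: count[3] becomes 1
p_4 = 3: count[3] becomes 2
p_5 = 2: count[2] becomes 1
p_6 = 2: count[2] becomes 2
p_7 = 5: count[5] becomes 1
p_8 = 8: count[8] becomes 2
p_9 = 3: count[3] becomes 3
Degrees (1 + count): deg[1]=1+0=1, deg[2]=1+2=3, deg[3]=1+3=4, deg[4]=1+0=1, deg[5]=1+1=2, deg[6]=1+0=1, deg[7]=1+0=1, deg[8]=1+2=3, deg[9]=1+1=2, deg[10]=1+0=1, deg[11]=1+0=1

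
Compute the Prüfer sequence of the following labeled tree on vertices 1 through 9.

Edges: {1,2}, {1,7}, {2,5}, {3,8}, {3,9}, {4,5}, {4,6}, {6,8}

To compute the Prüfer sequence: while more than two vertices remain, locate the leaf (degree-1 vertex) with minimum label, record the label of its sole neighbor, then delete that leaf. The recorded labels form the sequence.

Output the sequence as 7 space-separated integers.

Step 1: leaves = {7,9}. Remove smallest leaf 7, emit neighbor 1.
Step 2: leaves = {1,9}. Remove smallest leaf 1, emit neighbor 2.
Step 3: leaves = {2,9}. Remove smallest leaf 2, emit neighbor 5.
Step 4: leaves = {5,9}. Remove smallest leaf 5, emit neighbor 4.
Step 5: leaves = {4,9}. Remove smallest leaf 4, emit neighbor 6.
Step 6: leaves = {6,9}. Remove smallest leaf 6, emit neighbor 8.
Step 7: leaves = {8,9}. Remove smallest leaf 8, emit neighbor 3.
Done: 2 vertices remain (3, 9). Sequence = [1 2 5 4 6 8 3]

Answer: 1 2 5 4 6 8 3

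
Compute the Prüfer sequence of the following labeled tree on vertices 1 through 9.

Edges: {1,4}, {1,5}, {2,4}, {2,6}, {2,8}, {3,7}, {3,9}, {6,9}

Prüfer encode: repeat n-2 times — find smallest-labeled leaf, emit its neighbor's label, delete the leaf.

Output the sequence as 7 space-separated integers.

Answer: 1 4 2 3 9 2 6

Derivation:
Step 1: leaves = {5,7,8}. Remove smallest leaf 5, emit neighbor 1.
Step 2: leaves = {1,7,8}. Remove smallest leaf 1, emit neighbor 4.
Step 3: leaves = {4,7,8}. Remove smallest leaf 4, emit neighbor 2.
Step 4: leaves = {7,8}. Remove smallest leaf 7, emit neighbor 3.
Step 5: leaves = {3,8}. Remove smallest leaf 3, emit neighbor 9.
Step 6: leaves = {8,9}. Remove smallest leaf 8, emit neighbor 2.
Step 7: leaves = {2,9}. Remove smallest leaf 2, emit neighbor 6.
Done: 2 vertices remain (6, 9). Sequence = [1 4 2 3 9 2 6]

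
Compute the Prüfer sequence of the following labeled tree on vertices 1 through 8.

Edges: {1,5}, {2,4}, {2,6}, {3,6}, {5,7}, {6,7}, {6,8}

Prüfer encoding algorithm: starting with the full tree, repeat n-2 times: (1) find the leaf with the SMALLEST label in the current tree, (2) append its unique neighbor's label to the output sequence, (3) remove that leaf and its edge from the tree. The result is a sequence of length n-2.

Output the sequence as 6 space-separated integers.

Step 1: leaves = {1,3,4,8}. Remove smallest leaf 1, emit neighbor 5.
Step 2: leaves = {3,4,5,8}. Remove smallest leaf 3, emit neighbor 6.
Step 3: leaves = {4,5,8}. Remove smallest leaf 4, emit neighbor 2.
Step 4: leaves = {2,5,8}. Remove smallest leaf 2, emit neighbor 6.
Step 5: leaves = {5,8}. Remove smallest leaf 5, emit neighbor 7.
Step 6: leaves = {7,8}. Remove smallest leaf 7, emit neighbor 6.
Done: 2 vertices remain (6, 8). Sequence = [5 6 2 6 7 6]

Answer: 5 6 2 6 7 6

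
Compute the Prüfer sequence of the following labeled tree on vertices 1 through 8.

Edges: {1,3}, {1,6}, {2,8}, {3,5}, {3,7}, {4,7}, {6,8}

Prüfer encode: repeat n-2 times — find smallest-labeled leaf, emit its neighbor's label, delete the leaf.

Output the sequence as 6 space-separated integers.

Answer: 8 7 3 3 1 6

Derivation:
Step 1: leaves = {2,4,5}. Remove smallest leaf 2, emit neighbor 8.
Step 2: leaves = {4,5,8}. Remove smallest leaf 4, emit neighbor 7.
Step 3: leaves = {5,7,8}. Remove smallest leaf 5, emit neighbor 3.
Step 4: leaves = {7,8}. Remove smallest leaf 7, emit neighbor 3.
Step 5: leaves = {3,8}. Remove smallest leaf 3, emit neighbor 1.
Step 6: leaves = {1,8}. Remove smallest leaf 1, emit neighbor 6.
Done: 2 vertices remain (6, 8). Sequence = [8 7 3 3 1 6]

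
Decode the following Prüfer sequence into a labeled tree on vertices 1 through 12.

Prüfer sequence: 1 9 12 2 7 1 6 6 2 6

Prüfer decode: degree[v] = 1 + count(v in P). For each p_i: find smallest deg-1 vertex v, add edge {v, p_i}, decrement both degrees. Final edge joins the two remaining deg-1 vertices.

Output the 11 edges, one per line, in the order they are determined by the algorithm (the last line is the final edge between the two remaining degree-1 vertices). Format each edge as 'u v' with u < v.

Answer: 1 3
4 9
5 12
2 8
7 9
1 7
1 6
6 10
2 11
2 6
6 12

Derivation:
Initial degrees: {1:3, 2:3, 3:1, 4:1, 5:1, 6:4, 7:2, 8:1, 9:2, 10:1, 11:1, 12:2}
Step 1: smallest deg-1 vertex = 3, p_1 = 1. Add edge {1,3}. Now deg[3]=0, deg[1]=2.
Step 2: smallest deg-1 vertex = 4, p_2 = 9. Add edge {4,9}. Now deg[4]=0, deg[9]=1.
Step 3: smallest deg-1 vertex = 5, p_3 = 12. Add edge {5,12}. Now deg[5]=0, deg[12]=1.
Step 4: smallest deg-1 vertex = 8, p_4 = 2. Add edge {2,8}. Now deg[8]=0, deg[2]=2.
Step 5: smallest deg-1 vertex = 9, p_5 = 7. Add edge {7,9}. Now deg[9]=0, deg[7]=1.
Step 6: smallest deg-1 vertex = 7, p_6 = 1. Add edge {1,7}. Now deg[7]=0, deg[1]=1.
Step 7: smallest deg-1 vertex = 1, p_7 = 6. Add edge {1,6}. Now deg[1]=0, deg[6]=3.
Step 8: smallest deg-1 vertex = 10, p_8 = 6. Add edge {6,10}. Now deg[10]=0, deg[6]=2.
Step 9: smallest deg-1 vertex = 11, p_9 = 2. Add edge {2,11}. Now deg[11]=0, deg[2]=1.
Step 10: smallest deg-1 vertex = 2, p_10 = 6. Add edge {2,6}. Now deg[2]=0, deg[6]=1.
Final: two remaining deg-1 vertices are 6, 12. Add edge {6,12}.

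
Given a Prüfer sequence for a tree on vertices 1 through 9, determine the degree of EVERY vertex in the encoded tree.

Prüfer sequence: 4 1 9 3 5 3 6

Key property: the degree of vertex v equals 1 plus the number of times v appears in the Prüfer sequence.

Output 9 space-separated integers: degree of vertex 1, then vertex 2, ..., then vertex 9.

p_1 = 4: count[4] becomes 1
p_2 = 1: count[1] becomes 1
p_3 = 9: count[9] becomes 1
p_4 = 3: count[3] becomes 1
p_5 = 5: count[5] becomes 1
p_6 = 3: count[3] becomes 2
p_7 = 6: count[6] becomes 1
Degrees (1 + count): deg[1]=1+1=2, deg[2]=1+0=1, deg[3]=1+2=3, deg[4]=1+1=2, deg[5]=1+1=2, deg[6]=1+1=2, deg[7]=1+0=1, deg[8]=1+0=1, deg[9]=1+1=2

Answer: 2 1 3 2 2 2 1 1 2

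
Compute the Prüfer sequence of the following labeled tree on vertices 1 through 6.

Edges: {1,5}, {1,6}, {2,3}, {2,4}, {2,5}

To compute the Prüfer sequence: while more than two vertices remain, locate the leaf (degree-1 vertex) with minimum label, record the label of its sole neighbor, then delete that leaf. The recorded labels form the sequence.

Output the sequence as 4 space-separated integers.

Step 1: leaves = {3,4,6}. Remove smallest leaf 3, emit neighbor 2.
Step 2: leaves = {4,6}. Remove smallest leaf 4, emit neighbor 2.
Step 3: leaves = {2,6}. Remove smallest leaf 2, emit neighbor 5.
Step 4: leaves = {5,6}. Remove smallest leaf 5, emit neighbor 1.
Done: 2 vertices remain (1, 6). Sequence = [2 2 5 1]

Answer: 2 2 5 1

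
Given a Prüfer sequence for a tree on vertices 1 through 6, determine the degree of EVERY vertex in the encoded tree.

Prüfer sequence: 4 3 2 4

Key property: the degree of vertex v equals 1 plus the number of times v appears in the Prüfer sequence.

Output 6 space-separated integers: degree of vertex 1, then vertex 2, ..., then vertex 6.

p_1 = 4: count[4] becomes 1
p_2 = 3: count[3] becomes 1
p_3 = 2: count[2] becomes 1
p_4 = 4: count[4] becomes 2
Degrees (1 + count): deg[1]=1+0=1, deg[2]=1+1=2, deg[3]=1+1=2, deg[4]=1+2=3, deg[5]=1+0=1, deg[6]=1+0=1

Answer: 1 2 2 3 1 1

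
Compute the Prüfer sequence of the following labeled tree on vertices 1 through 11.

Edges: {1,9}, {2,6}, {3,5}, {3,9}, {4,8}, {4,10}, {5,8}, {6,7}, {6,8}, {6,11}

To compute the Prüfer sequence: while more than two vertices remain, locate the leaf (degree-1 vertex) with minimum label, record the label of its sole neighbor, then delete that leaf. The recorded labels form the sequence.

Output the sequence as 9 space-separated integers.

Step 1: leaves = {1,2,7,10,11}. Remove smallest leaf 1, emit neighbor 9.
Step 2: leaves = {2,7,9,10,11}. Remove smallest leaf 2, emit neighbor 6.
Step 3: leaves = {7,9,10,11}. Remove smallest leaf 7, emit neighbor 6.
Step 4: leaves = {9,10,11}. Remove smallest leaf 9, emit neighbor 3.
Step 5: leaves = {3,10,11}. Remove smallest leaf 3, emit neighbor 5.
Step 6: leaves = {5,10,11}. Remove smallest leaf 5, emit neighbor 8.
Step 7: leaves = {10,11}. Remove smallest leaf 10, emit neighbor 4.
Step 8: leaves = {4,11}. Remove smallest leaf 4, emit neighbor 8.
Step 9: leaves = {8,11}. Remove smallest leaf 8, emit neighbor 6.
Done: 2 vertices remain (6, 11). Sequence = [9 6 6 3 5 8 4 8 6]

Answer: 9 6 6 3 5 8 4 8 6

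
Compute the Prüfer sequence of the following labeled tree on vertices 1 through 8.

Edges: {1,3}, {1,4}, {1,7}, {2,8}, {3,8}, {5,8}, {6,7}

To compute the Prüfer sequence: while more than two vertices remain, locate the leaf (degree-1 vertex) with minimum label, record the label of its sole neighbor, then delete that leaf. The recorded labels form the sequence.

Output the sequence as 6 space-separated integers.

Step 1: leaves = {2,4,5,6}. Remove smallest leaf 2, emit neighbor 8.
Step 2: leaves = {4,5,6}. Remove smallest leaf 4, emit neighbor 1.
Step 3: leaves = {5,6}. Remove smallest leaf 5, emit neighbor 8.
Step 4: leaves = {6,8}. Remove smallest leaf 6, emit neighbor 7.
Step 5: leaves = {7,8}. Remove smallest leaf 7, emit neighbor 1.
Step 6: leaves = {1,8}. Remove smallest leaf 1, emit neighbor 3.
Done: 2 vertices remain (3, 8). Sequence = [8 1 8 7 1 3]

Answer: 8 1 8 7 1 3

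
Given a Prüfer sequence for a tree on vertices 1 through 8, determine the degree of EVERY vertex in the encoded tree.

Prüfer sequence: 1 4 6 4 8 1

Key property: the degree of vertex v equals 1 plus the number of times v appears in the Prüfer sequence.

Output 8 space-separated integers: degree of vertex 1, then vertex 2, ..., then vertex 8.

Answer: 3 1 1 3 1 2 1 2

Derivation:
p_1 = 1: count[1] becomes 1
p_2 = 4: count[4] becomes 1
p_3 = 6: count[6] becomes 1
p_4 = 4: count[4] becomes 2
p_5 = 8: count[8] becomes 1
p_6 = 1: count[1] becomes 2
Degrees (1 + count): deg[1]=1+2=3, deg[2]=1+0=1, deg[3]=1+0=1, deg[4]=1+2=3, deg[5]=1+0=1, deg[6]=1+1=2, deg[7]=1+0=1, deg[8]=1+1=2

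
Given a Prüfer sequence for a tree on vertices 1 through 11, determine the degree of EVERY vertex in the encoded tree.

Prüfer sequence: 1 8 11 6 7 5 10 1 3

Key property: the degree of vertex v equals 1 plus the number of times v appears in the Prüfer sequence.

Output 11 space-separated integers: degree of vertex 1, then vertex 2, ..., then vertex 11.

Answer: 3 1 2 1 2 2 2 2 1 2 2

Derivation:
p_1 = 1: count[1] becomes 1
p_2 = 8: count[8] becomes 1
p_3 = 11: count[11] becomes 1
p_4 = 6: count[6] becomes 1
p_5 = 7: count[7] becomes 1
p_6 = 5: count[5] becomes 1
p_7 = 10: count[10] becomes 1
p_8 = 1: count[1] becomes 2
p_9 = 3: count[3] becomes 1
Degrees (1 + count): deg[1]=1+2=3, deg[2]=1+0=1, deg[3]=1+1=2, deg[4]=1+0=1, deg[5]=1+1=2, deg[6]=1+1=2, deg[7]=1+1=2, deg[8]=1+1=2, deg[9]=1+0=1, deg[10]=1+1=2, deg[11]=1+1=2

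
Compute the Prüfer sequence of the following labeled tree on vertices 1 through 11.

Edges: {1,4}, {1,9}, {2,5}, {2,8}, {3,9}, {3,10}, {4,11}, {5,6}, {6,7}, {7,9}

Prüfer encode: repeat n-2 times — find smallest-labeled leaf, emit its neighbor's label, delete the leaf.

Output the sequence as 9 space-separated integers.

Step 1: leaves = {8,10,11}. Remove smallest leaf 8, emit neighbor 2.
Step 2: leaves = {2,10,11}. Remove smallest leaf 2, emit neighbor 5.
Step 3: leaves = {5,10,11}. Remove smallest leaf 5, emit neighbor 6.
Step 4: leaves = {6,10,11}. Remove smallest leaf 6, emit neighbor 7.
Step 5: leaves = {7,10,11}. Remove smallest leaf 7, emit neighbor 9.
Step 6: leaves = {10,11}. Remove smallest leaf 10, emit neighbor 3.
Step 7: leaves = {3,11}. Remove smallest leaf 3, emit neighbor 9.
Step 8: leaves = {9,11}. Remove smallest leaf 9, emit neighbor 1.
Step 9: leaves = {1,11}. Remove smallest leaf 1, emit neighbor 4.
Done: 2 vertices remain (4, 11). Sequence = [2 5 6 7 9 3 9 1 4]

Answer: 2 5 6 7 9 3 9 1 4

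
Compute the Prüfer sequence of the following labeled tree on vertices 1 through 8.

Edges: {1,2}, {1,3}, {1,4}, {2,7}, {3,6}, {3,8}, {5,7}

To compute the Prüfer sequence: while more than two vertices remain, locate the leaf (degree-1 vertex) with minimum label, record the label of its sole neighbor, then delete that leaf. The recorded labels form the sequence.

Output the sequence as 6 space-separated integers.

Answer: 1 7 3 2 1 3

Derivation:
Step 1: leaves = {4,5,6,8}. Remove smallest leaf 4, emit neighbor 1.
Step 2: leaves = {5,6,8}. Remove smallest leaf 5, emit neighbor 7.
Step 3: leaves = {6,7,8}. Remove smallest leaf 6, emit neighbor 3.
Step 4: leaves = {7,8}. Remove smallest leaf 7, emit neighbor 2.
Step 5: leaves = {2,8}. Remove smallest leaf 2, emit neighbor 1.
Step 6: leaves = {1,8}. Remove smallest leaf 1, emit neighbor 3.
Done: 2 vertices remain (3, 8). Sequence = [1 7 3 2 1 3]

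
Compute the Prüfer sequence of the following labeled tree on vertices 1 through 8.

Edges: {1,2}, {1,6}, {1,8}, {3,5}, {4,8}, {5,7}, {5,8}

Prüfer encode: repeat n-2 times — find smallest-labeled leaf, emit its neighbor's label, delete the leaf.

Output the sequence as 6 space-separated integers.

Step 1: leaves = {2,3,4,6,7}. Remove smallest leaf 2, emit neighbor 1.
Step 2: leaves = {3,4,6,7}. Remove smallest leaf 3, emit neighbor 5.
Step 3: leaves = {4,6,7}. Remove smallest leaf 4, emit neighbor 8.
Step 4: leaves = {6,7}. Remove smallest leaf 6, emit neighbor 1.
Step 5: leaves = {1,7}. Remove smallest leaf 1, emit neighbor 8.
Step 6: leaves = {7,8}. Remove smallest leaf 7, emit neighbor 5.
Done: 2 vertices remain (5, 8). Sequence = [1 5 8 1 8 5]

Answer: 1 5 8 1 8 5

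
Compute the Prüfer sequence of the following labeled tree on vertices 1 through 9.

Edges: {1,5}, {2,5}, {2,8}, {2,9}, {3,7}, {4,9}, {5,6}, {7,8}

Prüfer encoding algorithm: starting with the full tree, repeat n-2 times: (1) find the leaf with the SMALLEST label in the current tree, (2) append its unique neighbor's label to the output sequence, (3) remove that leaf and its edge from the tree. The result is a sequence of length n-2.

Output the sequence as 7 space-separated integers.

Step 1: leaves = {1,3,4,6}. Remove smallest leaf 1, emit neighbor 5.
Step 2: leaves = {3,4,6}. Remove smallest leaf 3, emit neighbor 7.
Step 3: leaves = {4,6,7}. Remove smallest leaf 4, emit neighbor 9.
Step 4: leaves = {6,7,9}. Remove smallest leaf 6, emit neighbor 5.
Step 5: leaves = {5,7,9}. Remove smallest leaf 5, emit neighbor 2.
Step 6: leaves = {7,9}. Remove smallest leaf 7, emit neighbor 8.
Step 7: leaves = {8,9}. Remove smallest leaf 8, emit neighbor 2.
Done: 2 vertices remain (2, 9). Sequence = [5 7 9 5 2 8 2]

Answer: 5 7 9 5 2 8 2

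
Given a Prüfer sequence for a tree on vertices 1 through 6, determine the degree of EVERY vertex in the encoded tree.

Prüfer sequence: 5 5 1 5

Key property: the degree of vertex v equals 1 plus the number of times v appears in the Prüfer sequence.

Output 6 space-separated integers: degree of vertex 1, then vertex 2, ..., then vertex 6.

Answer: 2 1 1 1 4 1

Derivation:
p_1 = 5: count[5] becomes 1
p_2 = 5: count[5] becomes 2
p_3 = 1: count[1] becomes 1
p_4 = 5: count[5] becomes 3
Degrees (1 + count): deg[1]=1+1=2, deg[2]=1+0=1, deg[3]=1+0=1, deg[4]=1+0=1, deg[5]=1+3=4, deg[6]=1+0=1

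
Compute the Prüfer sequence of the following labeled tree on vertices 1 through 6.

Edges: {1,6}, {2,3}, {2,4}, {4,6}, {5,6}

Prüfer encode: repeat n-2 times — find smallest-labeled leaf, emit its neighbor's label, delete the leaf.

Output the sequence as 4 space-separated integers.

Step 1: leaves = {1,3,5}. Remove smallest leaf 1, emit neighbor 6.
Step 2: leaves = {3,5}. Remove smallest leaf 3, emit neighbor 2.
Step 3: leaves = {2,5}. Remove smallest leaf 2, emit neighbor 4.
Step 4: leaves = {4,5}. Remove smallest leaf 4, emit neighbor 6.
Done: 2 vertices remain (5, 6). Sequence = [6 2 4 6]

Answer: 6 2 4 6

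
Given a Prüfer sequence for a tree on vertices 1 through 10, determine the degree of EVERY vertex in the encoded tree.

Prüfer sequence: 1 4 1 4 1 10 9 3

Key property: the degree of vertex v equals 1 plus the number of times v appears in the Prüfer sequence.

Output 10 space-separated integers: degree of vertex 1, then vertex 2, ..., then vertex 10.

p_1 = 1: count[1] becomes 1
p_2 = 4: count[4] becomes 1
p_3 = 1: count[1] becomes 2
p_4 = 4: count[4] becomes 2
p_5 = 1: count[1] becomes 3
p_6 = 10: count[10] becomes 1
p_7 = 9: count[9] becomes 1
p_8 = 3: count[3] becomes 1
Degrees (1 + count): deg[1]=1+3=4, deg[2]=1+0=1, deg[3]=1+1=2, deg[4]=1+2=3, deg[5]=1+0=1, deg[6]=1+0=1, deg[7]=1+0=1, deg[8]=1+0=1, deg[9]=1+1=2, deg[10]=1+1=2

Answer: 4 1 2 3 1 1 1 1 2 2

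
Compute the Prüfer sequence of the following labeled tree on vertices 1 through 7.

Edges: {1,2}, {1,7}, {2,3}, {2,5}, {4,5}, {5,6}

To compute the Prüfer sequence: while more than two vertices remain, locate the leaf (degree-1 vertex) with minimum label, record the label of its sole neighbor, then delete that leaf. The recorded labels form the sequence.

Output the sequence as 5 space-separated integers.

Answer: 2 5 5 2 1

Derivation:
Step 1: leaves = {3,4,6,7}. Remove smallest leaf 3, emit neighbor 2.
Step 2: leaves = {4,6,7}. Remove smallest leaf 4, emit neighbor 5.
Step 3: leaves = {6,7}. Remove smallest leaf 6, emit neighbor 5.
Step 4: leaves = {5,7}. Remove smallest leaf 5, emit neighbor 2.
Step 5: leaves = {2,7}. Remove smallest leaf 2, emit neighbor 1.
Done: 2 vertices remain (1, 7). Sequence = [2 5 5 2 1]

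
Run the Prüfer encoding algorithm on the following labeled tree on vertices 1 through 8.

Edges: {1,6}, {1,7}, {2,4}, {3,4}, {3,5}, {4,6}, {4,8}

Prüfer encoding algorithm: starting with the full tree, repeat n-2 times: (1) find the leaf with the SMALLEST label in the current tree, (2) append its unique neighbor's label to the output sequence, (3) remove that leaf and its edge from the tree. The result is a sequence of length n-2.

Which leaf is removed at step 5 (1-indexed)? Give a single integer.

Step 1: current leaves = {2,5,7,8}. Remove leaf 2 (neighbor: 4).
Step 2: current leaves = {5,7,8}. Remove leaf 5 (neighbor: 3).
Step 3: current leaves = {3,7,8}. Remove leaf 3 (neighbor: 4).
Step 4: current leaves = {7,8}. Remove leaf 7 (neighbor: 1).
Step 5: current leaves = {1,8}. Remove leaf 1 (neighbor: 6).

Answer: 1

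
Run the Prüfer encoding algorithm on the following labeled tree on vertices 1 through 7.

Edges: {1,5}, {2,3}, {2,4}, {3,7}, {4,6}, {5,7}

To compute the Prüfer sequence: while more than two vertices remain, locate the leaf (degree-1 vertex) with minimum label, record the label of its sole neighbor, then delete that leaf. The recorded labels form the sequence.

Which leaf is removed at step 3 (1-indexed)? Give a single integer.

Answer: 6

Derivation:
Step 1: current leaves = {1,6}. Remove leaf 1 (neighbor: 5).
Step 2: current leaves = {5,6}. Remove leaf 5 (neighbor: 7).
Step 3: current leaves = {6,7}. Remove leaf 6 (neighbor: 4).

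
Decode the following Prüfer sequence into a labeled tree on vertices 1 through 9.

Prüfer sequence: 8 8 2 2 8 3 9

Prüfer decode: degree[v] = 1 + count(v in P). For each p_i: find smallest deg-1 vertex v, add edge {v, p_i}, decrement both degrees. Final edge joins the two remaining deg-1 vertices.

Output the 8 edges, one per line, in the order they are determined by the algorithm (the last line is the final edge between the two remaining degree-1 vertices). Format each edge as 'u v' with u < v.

Answer: 1 8
4 8
2 5
2 6
2 8
3 7
3 9
8 9

Derivation:
Initial degrees: {1:1, 2:3, 3:2, 4:1, 5:1, 6:1, 7:1, 8:4, 9:2}
Step 1: smallest deg-1 vertex = 1, p_1 = 8. Add edge {1,8}. Now deg[1]=0, deg[8]=3.
Step 2: smallest deg-1 vertex = 4, p_2 = 8. Add edge {4,8}. Now deg[4]=0, deg[8]=2.
Step 3: smallest deg-1 vertex = 5, p_3 = 2. Add edge {2,5}. Now deg[5]=0, deg[2]=2.
Step 4: smallest deg-1 vertex = 6, p_4 = 2. Add edge {2,6}. Now deg[6]=0, deg[2]=1.
Step 5: smallest deg-1 vertex = 2, p_5 = 8. Add edge {2,8}. Now deg[2]=0, deg[8]=1.
Step 6: smallest deg-1 vertex = 7, p_6 = 3. Add edge {3,7}. Now deg[7]=0, deg[3]=1.
Step 7: smallest deg-1 vertex = 3, p_7 = 9. Add edge {3,9}. Now deg[3]=0, deg[9]=1.
Final: two remaining deg-1 vertices are 8, 9. Add edge {8,9}.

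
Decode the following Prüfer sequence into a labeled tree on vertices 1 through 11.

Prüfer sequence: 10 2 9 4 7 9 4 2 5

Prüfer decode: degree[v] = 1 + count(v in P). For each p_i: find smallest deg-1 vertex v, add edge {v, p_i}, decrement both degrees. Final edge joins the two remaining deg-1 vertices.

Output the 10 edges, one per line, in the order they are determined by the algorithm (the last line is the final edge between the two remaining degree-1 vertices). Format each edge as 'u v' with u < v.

Answer: 1 10
2 3
6 9
4 8
7 10
7 9
4 9
2 4
2 5
5 11

Derivation:
Initial degrees: {1:1, 2:3, 3:1, 4:3, 5:2, 6:1, 7:2, 8:1, 9:3, 10:2, 11:1}
Step 1: smallest deg-1 vertex = 1, p_1 = 10. Add edge {1,10}. Now deg[1]=0, deg[10]=1.
Step 2: smallest deg-1 vertex = 3, p_2 = 2. Add edge {2,3}. Now deg[3]=0, deg[2]=2.
Step 3: smallest deg-1 vertex = 6, p_3 = 9. Add edge {6,9}. Now deg[6]=0, deg[9]=2.
Step 4: smallest deg-1 vertex = 8, p_4 = 4. Add edge {4,8}. Now deg[8]=0, deg[4]=2.
Step 5: smallest deg-1 vertex = 10, p_5 = 7. Add edge {7,10}. Now deg[10]=0, deg[7]=1.
Step 6: smallest deg-1 vertex = 7, p_6 = 9. Add edge {7,9}. Now deg[7]=0, deg[9]=1.
Step 7: smallest deg-1 vertex = 9, p_7 = 4. Add edge {4,9}. Now deg[9]=0, deg[4]=1.
Step 8: smallest deg-1 vertex = 4, p_8 = 2. Add edge {2,4}. Now deg[4]=0, deg[2]=1.
Step 9: smallest deg-1 vertex = 2, p_9 = 5. Add edge {2,5}. Now deg[2]=0, deg[5]=1.
Final: two remaining deg-1 vertices are 5, 11. Add edge {5,11}.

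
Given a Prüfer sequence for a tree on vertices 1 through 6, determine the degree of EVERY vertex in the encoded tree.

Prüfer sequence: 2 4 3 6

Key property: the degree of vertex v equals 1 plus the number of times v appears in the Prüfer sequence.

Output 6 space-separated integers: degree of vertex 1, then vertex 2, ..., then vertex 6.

p_1 = 2: count[2] becomes 1
p_2 = 4: count[4] becomes 1
p_3 = 3: count[3] becomes 1
p_4 = 6: count[6] becomes 1
Degrees (1 + count): deg[1]=1+0=1, deg[2]=1+1=2, deg[3]=1+1=2, deg[4]=1+1=2, deg[5]=1+0=1, deg[6]=1+1=2

Answer: 1 2 2 2 1 2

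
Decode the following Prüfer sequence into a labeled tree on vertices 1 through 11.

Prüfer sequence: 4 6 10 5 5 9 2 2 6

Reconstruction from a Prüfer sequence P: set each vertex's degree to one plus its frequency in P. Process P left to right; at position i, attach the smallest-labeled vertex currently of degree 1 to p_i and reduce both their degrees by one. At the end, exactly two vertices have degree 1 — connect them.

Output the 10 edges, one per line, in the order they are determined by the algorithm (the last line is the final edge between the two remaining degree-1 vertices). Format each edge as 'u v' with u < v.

Initial degrees: {1:1, 2:3, 3:1, 4:2, 5:3, 6:3, 7:1, 8:1, 9:2, 10:2, 11:1}
Step 1: smallest deg-1 vertex = 1, p_1 = 4. Add edge {1,4}. Now deg[1]=0, deg[4]=1.
Step 2: smallest deg-1 vertex = 3, p_2 = 6. Add edge {3,6}. Now deg[3]=0, deg[6]=2.
Step 3: smallest deg-1 vertex = 4, p_3 = 10. Add edge {4,10}. Now deg[4]=0, deg[10]=1.
Step 4: smallest deg-1 vertex = 7, p_4 = 5. Add edge {5,7}. Now deg[7]=0, deg[5]=2.
Step 5: smallest deg-1 vertex = 8, p_5 = 5. Add edge {5,8}. Now deg[8]=0, deg[5]=1.
Step 6: smallest deg-1 vertex = 5, p_6 = 9. Add edge {5,9}. Now deg[5]=0, deg[9]=1.
Step 7: smallest deg-1 vertex = 9, p_7 = 2. Add edge {2,9}. Now deg[9]=0, deg[2]=2.
Step 8: smallest deg-1 vertex = 10, p_8 = 2. Add edge {2,10}. Now deg[10]=0, deg[2]=1.
Step 9: smallest deg-1 vertex = 2, p_9 = 6. Add edge {2,6}. Now deg[2]=0, deg[6]=1.
Final: two remaining deg-1 vertices are 6, 11. Add edge {6,11}.

Answer: 1 4
3 6
4 10
5 7
5 8
5 9
2 9
2 10
2 6
6 11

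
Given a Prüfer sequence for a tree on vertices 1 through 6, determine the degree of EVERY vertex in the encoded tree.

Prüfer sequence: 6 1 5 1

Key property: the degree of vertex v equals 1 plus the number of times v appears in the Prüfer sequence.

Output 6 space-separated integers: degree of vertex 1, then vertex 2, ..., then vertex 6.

p_1 = 6: count[6] becomes 1
p_2 = 1: count[1] becomes 1
p_3 = 5: count[5] becomes 1
p_4 = 1: count[1] becomes 2
Degrees (1 + count): deg[1]=1+2=3, deg[2]=1+0=1, deg[3]=1+0=1, deg[4]=1+0=1, deg[5]=1+1=2, deg[6]=1+1=2

Answer: 3 1 1 1 2 2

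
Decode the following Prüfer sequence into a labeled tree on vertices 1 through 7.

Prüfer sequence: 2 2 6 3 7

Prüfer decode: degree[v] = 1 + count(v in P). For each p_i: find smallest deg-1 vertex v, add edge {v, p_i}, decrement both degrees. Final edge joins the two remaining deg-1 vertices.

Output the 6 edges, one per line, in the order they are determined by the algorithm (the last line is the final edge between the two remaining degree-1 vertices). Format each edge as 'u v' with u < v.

Answer: 1 2
2 4
2 6
3 5
3 7
6 7

Derivation:
Initial degrees: {1:1, 2:3, 3:2, 4:1, 5:1, 6:2, 7:2}
Step 1: smallest deg-1 vertex = 1, p_1 = 2. Add edge {1,2}. Now deg[1]=0, deg[2]=2.
Step 2: smallest deg-1 vertex = 4, p_2 = 2. Add edge {2,4}. Now deg[4]=0, deg[2]=1.
Step 3: smallest deg-1 vertex = 2, p_3 = 6. Add edge {2,6}. Now deg[2]=0, deg[6]=1.
Step 4: smallest deg-1 vertex = 5, p_4 = 3. Add edge {3,5}. Now deg[5]=0, deg[3]=1.
Step 5: smallest deg-1 vertex = 3, p_5 = 7. Add edge {3,7}. Now deg[3]=0, deg[7]=1.
Final: two remaining deg-1 vertices are 6, 7. Add edge {6,7}.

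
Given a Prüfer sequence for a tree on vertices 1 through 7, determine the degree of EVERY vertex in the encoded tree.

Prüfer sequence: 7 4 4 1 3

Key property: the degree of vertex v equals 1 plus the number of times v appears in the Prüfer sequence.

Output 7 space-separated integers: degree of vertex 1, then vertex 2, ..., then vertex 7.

Answer: 2 1 2 3 1 1 2

Derivation:
p_1 = 7: count[7] becomes 1
p_2 = 4: count[4] becomes 1
p_3 = 4: count[4] becomes 2
p_4 = 1: count[1] becomes 1
p_5 = 3: count[3] becomes 1
Degrees (1 + count): deg[1]=1+1=2, deg[2]=1+0=1, deg[3]=1+1=2, deg[4]=1+2=3, deg[5]=1+0=1, deg[6]=1+0=1, deg[7]=1+1=2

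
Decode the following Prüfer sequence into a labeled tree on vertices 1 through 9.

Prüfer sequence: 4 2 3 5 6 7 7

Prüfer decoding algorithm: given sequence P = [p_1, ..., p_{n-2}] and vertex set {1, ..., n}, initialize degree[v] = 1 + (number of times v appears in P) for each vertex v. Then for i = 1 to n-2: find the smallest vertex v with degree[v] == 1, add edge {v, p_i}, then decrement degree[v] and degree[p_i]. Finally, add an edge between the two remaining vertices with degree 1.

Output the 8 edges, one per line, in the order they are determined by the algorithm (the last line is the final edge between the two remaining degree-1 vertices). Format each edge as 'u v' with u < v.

Answer: 1 4
2 4
2 3
3 5
5 6
6 7
7 8
7 9

Derivation:
Initial degrees: {1:1, 2:2, 3:2, 4:2, 5:2, 6:2, 7:3, 8:1, 9:1}
Step 1: smallest deg-1 vertex = 1, p_1 = 4. Add edge {1,4}. Now deg[1]=0, deg[4]=1.
Step 2: smallest deg-1 vertex = 4, p_2 = 2. Add edge {2,4}. Now deg[4]=0, deg[2]=1.
Step 3: smallest deg-1 vertex = 2, p_3 = 3. Add edge {2,3}. Now deg[2]=0, deg[3]=1.
Step 4: smallest deg-1 vertex = 3, p_4 = 5. Add edge {3,5}. Now deg[3]=0, deg[5]=1.
Step 5: smallest deg-1 vertex = 5, p_5 = 6. Add edge {5,6}. Now deg[5]=0, deg[6]=1.
Step 6: smallest deg-1 vertex = 6, p_6 = 7. Add edge {6,7}. Now deg[6]=0, deg[7]=2.
Step 7: smallest deg-1 vertex = 8, p_7 = 7. Add edge {7,8}. Now deg[8]=0, deg[7]=1.
Final: two remaining deg-1 vertices are 7, 9. Add edge {7,9}.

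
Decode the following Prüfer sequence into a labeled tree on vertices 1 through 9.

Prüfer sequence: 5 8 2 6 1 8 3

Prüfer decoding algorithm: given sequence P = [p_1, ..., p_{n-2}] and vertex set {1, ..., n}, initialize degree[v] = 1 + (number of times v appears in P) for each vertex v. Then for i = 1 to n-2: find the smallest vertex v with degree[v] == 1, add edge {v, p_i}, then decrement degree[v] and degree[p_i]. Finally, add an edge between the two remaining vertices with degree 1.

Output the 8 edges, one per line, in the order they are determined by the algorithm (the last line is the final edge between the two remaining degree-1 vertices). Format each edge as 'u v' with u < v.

Answer: 4 5
5 8
2 7
2 6
1 6
1 8
3 8
3 9

Derivation:
Initial degrees: {1:2, 2:2, 3:2, 4:1, 5:2, 6:2, 7:1, 8:3, 9:1}
Step 1: smallest deg-1 vertex = 4, p_1 = 5. Add edge {4,5}. Now deg[4]=0, deg[5]=1.
Step 2: smallest deg-1 vertex = 5, p_2 = 8. Add edge {5,8}. Now deg[5]=0, deg[8]=2.
Step 3: smallest deg-1 vertex = 7, p_3 = 2. Add edge {2,7}. Now deg[7]=0, deg[2]=1.
Step 4: smallest deg-1 vertex = 2, p_4 = 6. Add edge {2,6}. Now deg[2]=0, deg[6]=1.
Step 5: smallest deg-1 vertex = 6, p_5 = 1. Add edge {1,6}. Now deg[6]=0, deg[1]=1.
Step 6: smallest deg-1 vertex = 1, p_6 = 8. Add edge {1,8}. Now deg[1]=0, deg[8]=1.
Step 7: smallest deg-1 vertex = 8, p_7 = 3. Add edge {3,8}. Now deg[8]=0, deg[3]=1.
Final: two remaining deg-1 vertices are 3, 9. Add edge {3,9}.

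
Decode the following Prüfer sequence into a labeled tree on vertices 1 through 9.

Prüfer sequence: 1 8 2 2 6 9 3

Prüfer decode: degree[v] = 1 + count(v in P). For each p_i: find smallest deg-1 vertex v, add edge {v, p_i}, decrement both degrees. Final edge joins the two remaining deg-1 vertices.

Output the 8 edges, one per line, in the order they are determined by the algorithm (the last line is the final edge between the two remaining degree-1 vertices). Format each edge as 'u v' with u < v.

Initial degrees: {1:2, 2:3, 3:2, 4:1, 5:1, 6:2, 7:1, 8:2, 9:2}
Step 1: smallest deg-1 vertex = 4, p_1 = 1. Add edge {1,4}. Now deg[4]=0, deg[1]=1.
Step 2: smallest deg-1 vertex = 1, p_2 = 8. Add edge {1,8}. Now deg[1]=0, deg[8]=1.
Step 3: smallest deg-1 vertex = 5, p_3 = 2. Add edge {2,5}. Now deg[5]=0, deg[2]=2.
Step 4: smallest deg-1 vertex = 7, p_4 = 2. Add edge {2,7}. Now deg[7]=0, deg[2]=1.
Step 5: smallest deg-1 vertex = 2, p_5 = 6. Add edge {2,6}. Now deg[2]=0, deg[6]=1.
Step 6: smallest deg-1 vertex = 6, p_6 = 9. Add edge {6,9}. Now deg[6]=0, deg[9]=1.
Step 7: smallest deg-1 vertex = 8, p_7 = 3. Add edge {3,8}. Now deg[8]=0, deg[3]=1.
Final: two remaining deg-1 vertices are 3, 9. Add edge {3,9}.

Answer: 1 4
1 8
2 5
2 7
2 6
6 9
3 8
3 9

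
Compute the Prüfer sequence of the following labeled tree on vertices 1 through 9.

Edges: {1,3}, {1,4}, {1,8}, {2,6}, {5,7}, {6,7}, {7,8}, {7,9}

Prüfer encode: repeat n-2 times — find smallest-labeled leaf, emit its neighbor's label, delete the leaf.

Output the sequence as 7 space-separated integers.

Step 1: leaves = {2,3,4,5,9}. Remove smallest leaf 2, emit neighbor 6.
Step 2: leaves = {3,4,5,6,9}. Remove smallest leaf 3, emit neighbor 1.
Step 3: leaves = {4,5,6,9}. Remove smallest leaf 4, emit neighbor 1.
Step 4: leaves = {1,5,6,9}. Remove smallest leaf 1, emit neighbor 8.
Step 5: leaves = {5,6,8,9}. Remove smallest leaf 5, emit neighbor 7.
Step 6: leaves = {6,8,9}. Remove smallest leaf 6, emit neighbor 7.
Step 7: leaves = {8,9}. Remove smallest leaf 8, emit neighbor 7.
Done: 2 vertices remain (7, 9). Sequence = [6 1 1 8 7 7 7]

Answer: 6 1 1 8 7 7 7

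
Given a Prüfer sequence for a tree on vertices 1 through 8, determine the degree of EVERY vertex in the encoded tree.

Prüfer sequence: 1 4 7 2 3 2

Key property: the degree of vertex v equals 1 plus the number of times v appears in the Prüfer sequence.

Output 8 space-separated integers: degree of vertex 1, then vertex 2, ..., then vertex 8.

p_1 = 1: count[1] becomes 1
p_2 = 4: count[4] becomes 1
p_3 = 7: count[7] becomes 1
p_4 = 2: count[2] becomes 1
p_5 = 3: count[3] becomes 1
p_6 = 2: count[2] becomes 2
Degrees (1 + count): deg[1]=1+1=2, deg[2]=1+2=3, deg[3]=1+1=2, deg[4]=1+1=2, deg[5]=1+0=1, deg[6]=1+0=1, deg[7]=1+1=2, deg[8]=1+0=1

Answer: 2 3 2 2 1 1 2 1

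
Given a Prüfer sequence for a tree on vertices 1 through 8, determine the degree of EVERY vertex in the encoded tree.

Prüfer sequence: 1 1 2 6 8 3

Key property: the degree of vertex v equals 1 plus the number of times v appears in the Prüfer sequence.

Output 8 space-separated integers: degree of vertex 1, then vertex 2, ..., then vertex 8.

Answer: 3 2 2 1 1 2 1 2

Derivation:
p_1 = 1: count[1] becomes 1
p_2 = 1: count[1] becomes 2
p_3 = 2: count[2] becomes 1
p_4 = 6: count[6] becomes 1
p_5 = 8: count[8] becomes 1
p_6 = 3: count[3] becomes 1
Degrees (1 + count): deg[1]=1+2=3, deg[2]=1+1=2, deg[3]=1+1=2, deg[4]=1+0=1, deg[5]=1+0=1, deg[6]=1+1=2, deg[7]=1+0=1, deg[8]=1+1=2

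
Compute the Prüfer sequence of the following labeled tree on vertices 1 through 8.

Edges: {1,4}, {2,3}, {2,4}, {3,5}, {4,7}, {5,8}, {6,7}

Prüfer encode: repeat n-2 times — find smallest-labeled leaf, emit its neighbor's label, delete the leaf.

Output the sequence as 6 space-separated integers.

Answer: 4 7 4 2 3 5

Derivation:
Step 1: leaves = {1,6,8}. Remove smallest leaf 1, emit neighbor 4.
Step 2: leaves = {6,8}. Remove smallest leaf 6, emit neighbor 7.
Step 3: leaves = {7,8}. Remove smallest leaf 7, emit neighbor 4.
Step 4: leaves = {4,8}. Remove smallest leaf 4, emit neighbor 2.
Step 5: leaves = {2,8}. Remove smallest leaf 2, emit neighbor 3.
Step 6: leaves = {3,8}. Remove smallest leaf 3, emit neighbor 5.
Done: 2 vertices remain (5, 8). Sequence = [4 7 4 2 3 5]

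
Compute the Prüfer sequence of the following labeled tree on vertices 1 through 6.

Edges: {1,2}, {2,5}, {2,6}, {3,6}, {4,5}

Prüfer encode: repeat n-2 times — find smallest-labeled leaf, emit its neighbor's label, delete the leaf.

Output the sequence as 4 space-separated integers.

Answer: 2 6 5 2

Derivation:
Step 1: leaves = {1,3,4}. Remove smallest leaf 1, emit neighbor 2.
Step 2: leaves = {3,4}. Remove smallest leaf 3, emit neighbor 6.
Step 3: leaves = {4,6}. Remove smallest leaf 4, emit neighbor 5.
Step 4: leaves = {5,6}. Remove smallest leaf 5, emit neighbor 2.
Done: 2 vertices remain (2, 6). Sequence = [2 6 5 2]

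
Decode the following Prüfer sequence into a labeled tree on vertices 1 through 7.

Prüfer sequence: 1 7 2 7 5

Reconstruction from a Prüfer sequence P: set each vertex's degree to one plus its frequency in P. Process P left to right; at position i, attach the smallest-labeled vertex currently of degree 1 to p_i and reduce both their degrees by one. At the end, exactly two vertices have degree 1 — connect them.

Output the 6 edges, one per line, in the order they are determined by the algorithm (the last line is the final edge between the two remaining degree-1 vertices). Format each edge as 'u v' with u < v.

Initial degrees: {1:2, 2:2, 3:1, 4:1, 5:2, 6:1, 7:3}
Step 1: smallest deg-1 vertex = 3, p_1 = 1. Add edge {1,3}. Now deg[3]=0, deg[1]=1.
Step 2: smallest deg-1 vertex = 1, p_2 = 7. Add edge {1,7}. Now deg[1]=0, deg[7]=2.
Step 3: smallest deg-1 vertex = 4, p_3 = 2. Add edge {2,4}. Now deg[4]=0, deg[2]=1.
Step 4: smallest deg-1 vertex = 2, p_4 = 7. Add edge {2,7}. Now deg[2]=0, deg[7]=1.
Step 5: smallest deg-1 vertex = 6, p_5 = 5. Add edge {5,6}. Now deg[6]=0, deg[5]=1.
Final: two remaining deg-1 vertices are 5, 7. Add edge {5,7}.

Answer: 1 3
1 7
2 4
2 7
5 6
5 7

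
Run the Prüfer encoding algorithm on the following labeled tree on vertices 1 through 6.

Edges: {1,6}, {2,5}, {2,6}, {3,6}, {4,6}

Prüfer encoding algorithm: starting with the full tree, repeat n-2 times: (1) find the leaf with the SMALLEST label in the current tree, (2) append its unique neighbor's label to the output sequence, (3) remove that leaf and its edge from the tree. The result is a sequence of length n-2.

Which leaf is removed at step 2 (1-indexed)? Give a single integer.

Step 1: current leaves = {1,3,4,5}. Remove leaf 1 (neighbor: 6).
Step 2: current leaves = {3,4,5}. Remove leaf 3 (neighbor: 6).

Answer: 3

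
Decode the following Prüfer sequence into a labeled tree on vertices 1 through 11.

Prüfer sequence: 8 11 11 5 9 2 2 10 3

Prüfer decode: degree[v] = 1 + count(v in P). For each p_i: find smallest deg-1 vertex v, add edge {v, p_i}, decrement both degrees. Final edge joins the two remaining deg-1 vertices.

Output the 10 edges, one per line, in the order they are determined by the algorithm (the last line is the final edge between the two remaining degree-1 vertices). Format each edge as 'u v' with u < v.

Answer: 1 8
4 11
6 11
5 7
5 9
2 8
2 9
2 10
3 10
3 11

Derivation:
Initial degrees: {1:1, 2:3, 3:2, 4:1, 5:2, 6:1, 7:1, 8:2, 9:2, 10:2, 11:3}
Step 1: smallest deg-1 vertex = 1, p_1 = 8. Add edge {1,8}. Now deg[1]=0, deg[8]=1.
Step 2: smallest deg-1 vertex = 4, p_2 = 11. Add edge {4,11}. Now deg[4]=0, deg[11]=2.
Step 3: smallest deg-1 vertex = 6, p_3 = 11. Add edge {6,11}. Now deg[6]=0, deg[11]=1.
Step 4: smallest deg-1 vertex = 7, p_4 = 5. Add edge {5,7}. Now deg[7]=0, deg[5]=1.
Step 5: smallest deg-1 vertex = 5, p_5 = 9. Add edge {5,9}. Now deg[5]=0, deg[9]=1.
Step 6: smallest deg-1 vertex = 8, p_6 = 2. Add edge {2,8}. Now deg[8]=0, deg[2]=2.
Step 7: smallest deg-1 vertex = 9, p_7 = 2. Add edge {2,9}. Now deg[9]=0, deg[2]=1.
Step 8: smallest deg-1 vertex = 2, p_8 = 10. Add edge {2,10}. Now deg[2]=0, deg[10]=1.
Step 9: smallest deg-1 vertex = 10, p_9 = 3. Add edge {3,10}. Now deg[10]=0, deg[3]=1.
Final: two remaining deg-1 vertices are 3, 11. Add edge {3,11}.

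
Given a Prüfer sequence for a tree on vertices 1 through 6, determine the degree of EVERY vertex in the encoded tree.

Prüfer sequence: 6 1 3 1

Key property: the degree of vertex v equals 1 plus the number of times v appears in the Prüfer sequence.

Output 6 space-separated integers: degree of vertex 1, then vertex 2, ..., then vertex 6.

p_1 = 6: count[6] becomes 1
p_2 = 1: count[1] becomes 1
p_3 = 3: count[3] becomes 1
p_4 = 1: count[1] becomes 2
Degrees (1 + count): deg[1]=1+2=3, deg[2]=1+0=1, deg[3]=1+1=2, deg[4]=1+0=1, deg[5]=1+0=1, deg[6]=1+1=2

Answer: 3 1 2 1 1 2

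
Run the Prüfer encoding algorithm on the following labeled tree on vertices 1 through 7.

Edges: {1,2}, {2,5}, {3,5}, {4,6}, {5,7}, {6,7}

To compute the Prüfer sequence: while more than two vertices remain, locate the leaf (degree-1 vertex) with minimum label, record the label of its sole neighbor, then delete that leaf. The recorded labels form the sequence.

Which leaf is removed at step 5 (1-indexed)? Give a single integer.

Step 1: current leaves = {1,3,4}. Remove leaf 1 (neighbor: 2).
Step 2: current leaves = {2,3,4}. Remove leaf 2 (neighbor: 5).
Step 3: current leaves = {3,4}. Remove leaf 3 (neighbor: 5).
Step 4: current leaves = {4,5}. Remove leaf 4 (neighbor: 6).
Step 5: current leaves = {5,6}. Remove leaf 5 (neighbor: 7).

Answer: 5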